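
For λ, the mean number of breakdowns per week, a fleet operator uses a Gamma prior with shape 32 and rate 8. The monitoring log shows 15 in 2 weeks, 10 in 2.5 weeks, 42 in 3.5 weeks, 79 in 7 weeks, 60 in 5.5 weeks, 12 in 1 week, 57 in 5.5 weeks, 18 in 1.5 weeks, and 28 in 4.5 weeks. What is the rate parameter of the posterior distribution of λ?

Total count: 15 + 10 + 42 + 79 + 60 + 12 + 57 + 18 + 28 = 321.
Total exposure: 2 + 2.5 + 3.5 + 7 + 5.5 + 1 + 5.5 + 1.5 + 4.5 = 33 weeks.
The Gamma prior is conjugate for the Poisson rate, so λ | data ~ Gamma(32+321, 8+33) = Gamma(353, 41).

41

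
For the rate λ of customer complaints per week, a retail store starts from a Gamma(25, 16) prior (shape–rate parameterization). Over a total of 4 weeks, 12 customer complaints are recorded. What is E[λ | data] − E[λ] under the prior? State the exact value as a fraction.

Total count 12 over total exposure 4 weeks.
Conjugate update: add total count to the shape and total exposure to the rate, giving Gamma(37, 20).
Posterior mean = 37/20 = 37/20; prior mean = 25/16 = 25/16. Difference = 37/20 − 25/16 = 23/80.

23/80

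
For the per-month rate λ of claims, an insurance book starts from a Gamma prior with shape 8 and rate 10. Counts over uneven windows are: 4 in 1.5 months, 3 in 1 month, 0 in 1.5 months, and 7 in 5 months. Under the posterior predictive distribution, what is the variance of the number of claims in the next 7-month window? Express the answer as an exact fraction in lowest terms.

4004/361

Total count: 4 + 3 + 0 + 7 = 14.
Total exposure: 1.5 + 1 + 1.5 + 5 = 9 months.
The Gamma prior is conjugate for the Poisson rate, so λ | data ~ Gamma(8+14, 10+9) = Gamma(22, 19).
The posterior predictive for a window of length T is Negative Binomial with variance T·α'·(β'+T)/β'² = 7·22·26/361 = 4004/361.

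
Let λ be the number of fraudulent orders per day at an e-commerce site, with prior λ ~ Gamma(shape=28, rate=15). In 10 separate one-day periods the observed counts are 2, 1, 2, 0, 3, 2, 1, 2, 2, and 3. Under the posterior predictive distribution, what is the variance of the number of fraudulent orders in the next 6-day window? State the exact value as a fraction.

8556/625

Total count: 2 + 1 + 2 + 0 + 3 + 2 + 1 + 2 + 2 + 3 = 18.
Total exposure: 10 days.
Conjugate update: add total count to the shape and total exposure to the rate, giving Gamma(46, 25).
The posterior predictive for a window of length T is Negative Binomial with variance T·α'·(β'+T)/β'² = 6·46·31/625 = 8556/625.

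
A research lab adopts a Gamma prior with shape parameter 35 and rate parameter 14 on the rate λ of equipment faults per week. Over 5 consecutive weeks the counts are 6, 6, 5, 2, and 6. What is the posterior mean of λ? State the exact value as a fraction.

60/19

Total count: 6 + 6 + 5 + 2 + 6 = 25.
Total exposure: 5 weeks.
Conjugate update: add total count to the shape and total exposure to the rate, giving Gamma(60, 19).
Posterior mean = α'/β' = 60/19.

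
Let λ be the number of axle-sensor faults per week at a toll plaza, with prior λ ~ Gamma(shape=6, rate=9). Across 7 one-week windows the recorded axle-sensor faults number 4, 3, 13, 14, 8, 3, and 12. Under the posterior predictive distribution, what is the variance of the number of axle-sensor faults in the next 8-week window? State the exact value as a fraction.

Total count: 4 + 3 + 13 + 14 + 8 + 3 + 12 = 57.
Total exposure: 7 weeks.
Conjugate update: add total count to the shape and total exposure to the rate, giving Gamma(63, 16).
The posterior predictive for a window of length T is Negative Binomial with variance T·α'·(β'+T)/β'² = 8·63·24/256 = 189/4.

189/4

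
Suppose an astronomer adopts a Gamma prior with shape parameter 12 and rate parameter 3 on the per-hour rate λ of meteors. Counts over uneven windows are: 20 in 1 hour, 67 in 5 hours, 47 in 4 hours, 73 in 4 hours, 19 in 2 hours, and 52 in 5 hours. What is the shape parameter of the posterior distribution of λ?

290

Total count: 20 + 67 + 47 + 73 + 19 + 52 = 278.
Total exposure: 1 + 5 + 4 + 4 + 2 + 5 = 21 hours.
The Gamma prior is conjugate for the Poisson rate, so λ | data ~ Gamma(12+278, 3+21) = Gamma(290, 24).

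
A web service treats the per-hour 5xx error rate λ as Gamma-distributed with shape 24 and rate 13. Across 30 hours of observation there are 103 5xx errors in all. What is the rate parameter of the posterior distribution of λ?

Total count 103 over total exposure 30 hours.
By Gamma–Poisson conjugacy, the posterior is Gamma(α + Σx, β + Σt) = Gamma(24 + 103, 13 + 30) = Gamma(127, 43).

43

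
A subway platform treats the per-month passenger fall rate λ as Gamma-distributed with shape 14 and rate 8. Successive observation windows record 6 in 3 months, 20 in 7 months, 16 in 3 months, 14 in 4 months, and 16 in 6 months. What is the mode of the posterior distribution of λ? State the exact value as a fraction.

Total count: 6 + 20 + 16 + 14 + 16 = 72.
Total exposure: 3 + 7 + 3 + 4 + 6 = 23 months.
By Gamma–Poisson conjugacy, the posterior is Gamma(α + Σx, β + Σt) = Gamma(14 + 72, 8 + 23) = Gamma(86, 31).
Posterior mode = (α'−1)/β' = 85/31.

85/31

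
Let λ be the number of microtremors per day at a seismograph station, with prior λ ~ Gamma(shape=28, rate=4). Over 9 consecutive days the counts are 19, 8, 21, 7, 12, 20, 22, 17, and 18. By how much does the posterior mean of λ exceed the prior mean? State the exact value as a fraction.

Total count: 19 + 8 + 21 + 7 + 12 + 20 + 22 + 17 + 18 = 144.
Total exposure: 9 days.
By Gamma–Poisson conjugacy, the posterior is Gamma(α + Σx, β + Σt) = Gamma(28 + 144, 4 + 9) = Gamma(172, 13).
Posterior mean = 172/13 = 172/13; prior mean = 28/4 = 7. Difference = 172/13 − 7 = 81/13.

81/13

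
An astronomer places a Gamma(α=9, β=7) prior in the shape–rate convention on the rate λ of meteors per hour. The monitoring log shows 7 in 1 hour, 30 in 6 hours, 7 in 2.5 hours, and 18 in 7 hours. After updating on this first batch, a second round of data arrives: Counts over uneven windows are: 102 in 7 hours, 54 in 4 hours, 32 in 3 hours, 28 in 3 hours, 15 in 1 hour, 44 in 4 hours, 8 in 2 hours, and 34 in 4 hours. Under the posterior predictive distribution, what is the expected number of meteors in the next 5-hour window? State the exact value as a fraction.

3880/103

Total count: 7 + 30 + 7 + 18 = 62.
Total exposure: 1 + 6 + 2.5 + 7 = 16.5 hours.
After the first batch: Gamma(9 + 62, 7 + 16.5) = Gamma(71, 47/2).
Total count: 102 + 54 + 32 + 28 + 15 + 44 + 8 + 34 = 317.
Total exposure: 7 + 4 + 3 + 3 + 1 + 4 + 2 + 4 = 28 hours.
After the second batch: Gamma(71 + 317, 47/2 + 28) = Gamma(388, 103/2).
Predictive mean over a 5-hour window = T·E[λ|data] = 5·388/(103/2) = 3880/103.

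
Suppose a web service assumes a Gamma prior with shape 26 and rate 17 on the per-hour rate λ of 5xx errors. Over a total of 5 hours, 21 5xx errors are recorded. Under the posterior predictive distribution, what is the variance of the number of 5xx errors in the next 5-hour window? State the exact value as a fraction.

6345/484

Total count 21 over total exposure 5 hours.
The Gamma prior is conjugate for the Poisson rate, so λ | data ~ Gamma(26+21, 17+5) = Gamma(47, 22).
The posterior predictive for a window of length T is Negative Binomial with variance T·α'·(β'+T)/β'² = 5·47·27/484 = 6345/484.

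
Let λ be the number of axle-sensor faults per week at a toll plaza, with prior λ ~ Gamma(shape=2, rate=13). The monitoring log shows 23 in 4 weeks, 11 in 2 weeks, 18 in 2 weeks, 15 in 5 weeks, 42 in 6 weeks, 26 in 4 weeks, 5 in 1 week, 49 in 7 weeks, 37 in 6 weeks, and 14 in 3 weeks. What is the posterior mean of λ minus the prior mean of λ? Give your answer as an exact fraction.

3040/689

Total count: 23 + 11 + 18 + 15 + 42 + 26 + 5 + 49 + 37 + 14 = 240.
Total exposure: 4 + 2 + 2 + 5 + 6 + 4 + 1 + 7 + 6 + 3 = 40 weeks.
Gamma(α, β) with Poisson data over total exposure Σt gives posterior Gamma(α+Σx, β+Σt) = Gamma(242, 53).
Posterior mean = 242/53 = 242/53; prior mean = 2/13 = 2/13. Difference = 242/53 − 2/13 = 3040/689.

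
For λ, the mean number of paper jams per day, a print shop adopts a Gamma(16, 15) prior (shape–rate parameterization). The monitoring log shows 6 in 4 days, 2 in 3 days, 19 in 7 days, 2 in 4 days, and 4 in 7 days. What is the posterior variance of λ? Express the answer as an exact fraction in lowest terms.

49/1600

Total count: 6 + 2 + 19 + 2 + 4 = 33.
Total exposure: 4 + 3 + 7 + 4 + 7 = 25 days.
By Gamma–Poisson conjugacy, the posterior is Gamma(α + Σx, β + Σt) = Gamma(16 + 33, 15 + 25) = Gamma(49, 40).
Posterior variance = α'/β'² = 49/1600.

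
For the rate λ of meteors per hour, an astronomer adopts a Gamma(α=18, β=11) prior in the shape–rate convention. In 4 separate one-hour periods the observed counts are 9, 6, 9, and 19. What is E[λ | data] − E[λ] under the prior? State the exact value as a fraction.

401/165

Total count: 9 + 6 + 9 + 19 = 43.
Total exposure: 4 hours.
Posterior: α' = 18 + 43 = 61, β' = 11 + 4 = 15.
Posterior mean = 61/15 = 61/15; prior mean = 18/11 = 18/11. Difference = 61/15 − 18/11 = 401/165.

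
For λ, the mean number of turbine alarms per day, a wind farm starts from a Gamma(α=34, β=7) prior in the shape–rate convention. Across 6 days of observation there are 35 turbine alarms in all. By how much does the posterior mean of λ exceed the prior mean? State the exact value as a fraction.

41/91

Total count 35 over total exposure 6 days.
The Gamma prior is conjugate for the Poisson rate, so λ | data ~ Gamma(34+35, 7+6) = Gamma(69, 13).
Posterior mean = 69/13 = 69/13; prior mean = 34/7 = 34/7. Difference = 69/13 − 34/7 = 41/91.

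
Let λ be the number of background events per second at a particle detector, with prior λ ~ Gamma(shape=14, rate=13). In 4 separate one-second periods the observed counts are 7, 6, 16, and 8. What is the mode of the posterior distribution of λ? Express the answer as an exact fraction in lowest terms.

Total count: 7 + 6 + 16 + 8 = 37.
Total exposure: 4 seconds.
Posterior: α' = 14 + 37 = 51, β' = 13 + 4 = 17.
Posterior mode = (α'−1)/β' = 50/17.

50/17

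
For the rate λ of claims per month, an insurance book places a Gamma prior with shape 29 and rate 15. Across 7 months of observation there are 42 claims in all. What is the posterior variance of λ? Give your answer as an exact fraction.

Total count 42 over total exposure 7 months.
Conjugate update: add total count to the shape and total exposure to the rate, giving Gamma(71, 22).
Posterior variance = α'/β'² = 71/484.

71/484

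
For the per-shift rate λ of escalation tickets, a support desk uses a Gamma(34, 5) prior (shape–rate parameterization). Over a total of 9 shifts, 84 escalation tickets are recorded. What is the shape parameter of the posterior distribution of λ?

Total count 84 over total exposure 9 shifts.
Gamma(α, β) with Poisson data over total exposure Σt gives posterior Gamma(α+Σx, β+Σt) = Gamma(118, 14).

118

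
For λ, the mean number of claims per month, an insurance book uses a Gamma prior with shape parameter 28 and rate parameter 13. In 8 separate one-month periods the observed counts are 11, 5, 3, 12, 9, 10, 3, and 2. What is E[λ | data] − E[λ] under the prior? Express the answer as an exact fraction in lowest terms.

Total count: 11 + 5 + 3 + 12 + 9 + 10 + 3 + 2 = 55.
Total exposure: 8 months.
Conjugate update: add total count to the shape and total exposure to the rate, giving Gamma(83, 21).
Posterior mean = 83/21 = 83/21; prior mean = 28/13 = 28/13. Difference = 83/21 − 28/13 = 491/273.

491/273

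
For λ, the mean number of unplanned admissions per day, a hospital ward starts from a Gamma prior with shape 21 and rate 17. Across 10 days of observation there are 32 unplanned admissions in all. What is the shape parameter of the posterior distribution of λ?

53

Total count 32 over total exposure 10 days.
By Gamma–Poisson conjugacy, the posterior is Gamma(α + Σx, β + Σt) = Gamma(21 + 32, 17 + 10) = Gamma(53, 27).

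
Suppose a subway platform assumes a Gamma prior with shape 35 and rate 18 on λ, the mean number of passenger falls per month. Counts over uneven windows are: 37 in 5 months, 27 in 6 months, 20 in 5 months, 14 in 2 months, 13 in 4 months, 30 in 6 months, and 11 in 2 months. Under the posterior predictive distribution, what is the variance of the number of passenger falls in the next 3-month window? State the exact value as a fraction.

3179/256

Total count: 37 + 27 + 20 + 14 + 13 + 30 + 11 = 152.
Total exposure: 5 + 6 + 5 + 2 + 4 + 6 + 2 = 30 months.
By Gamma–Poisson conjugacy, the posterior is Gamma(α + Σx, β + Σt) = Gamma(35 + 152, 18 + 30) = Gamma(187, 48).
The posterior predictive for a window of length T is Negative Binomial with variance T·α'·(β'+T)/β'² = 3·187·51/2304 = 3179/256.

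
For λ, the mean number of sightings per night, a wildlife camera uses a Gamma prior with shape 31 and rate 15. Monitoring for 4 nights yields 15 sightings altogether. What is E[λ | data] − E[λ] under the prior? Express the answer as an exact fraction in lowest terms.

Total count 15 over total exposure 4 nights.
Gamma(α, β) with Poisson data over total exposure Σt gives posterior Gamma(α+Σx, β+Σt) = Gamma(46, 19).
Posterior mean = 46/19 = 46/19; prior mean = 31/15 = 31/15. Difference = 46/19 − 31/15 = 101/285.

101/285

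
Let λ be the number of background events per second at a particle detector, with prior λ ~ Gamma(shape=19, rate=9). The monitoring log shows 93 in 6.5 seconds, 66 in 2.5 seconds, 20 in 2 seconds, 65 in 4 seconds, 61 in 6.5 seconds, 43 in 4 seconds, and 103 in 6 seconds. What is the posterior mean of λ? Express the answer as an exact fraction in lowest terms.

940/81

Total count: 93 + 66 + 20 + 65 + 61 + 43 + 103 = 451.
Total exposure: 6.5 + 2.5 + 2 + 4 + 6.5 + 4 + 6 = 31.5 seconds.
By Gamma–Poisson conjugacy, the posterior is Gamma(α + Σx, β + Σt) = Gamma(19 + 451, 9 + 31.5) = Gamma(470, 81/2).
Posterior mean = α'/β' = 470/(81/2) = 940/81.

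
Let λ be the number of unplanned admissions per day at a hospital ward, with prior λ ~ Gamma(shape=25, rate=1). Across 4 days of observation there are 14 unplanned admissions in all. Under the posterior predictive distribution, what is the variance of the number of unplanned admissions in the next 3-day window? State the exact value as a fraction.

Total count 14 over total exposure 4 days.
Posterior: α' = 25 + 14 = 39, β' = 1 + 4 = 5.
The posterior predictive for a window of length T is Negative Binomial with variance T·α'·(β'+T)/β'² = 3·39·8/25 = 936/25.

936/25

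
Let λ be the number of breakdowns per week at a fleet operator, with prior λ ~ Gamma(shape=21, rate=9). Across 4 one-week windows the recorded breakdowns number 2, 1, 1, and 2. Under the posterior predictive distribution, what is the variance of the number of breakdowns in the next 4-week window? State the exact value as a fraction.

Total count: 2 + 1 + 1 + 2 = 6.
Total exposure: 4 weeks.
Gamma(α, β) with Poisson data over total exposure Σt gives posterior Gamma(α+Σx, β+Σt) = Gamma(27, 13).
The posterior predictive for a window of length T is Negative Binomial with variance T·α'·(β'+T)/β'² = 4·27·17/169 = 1836/169.

1836/169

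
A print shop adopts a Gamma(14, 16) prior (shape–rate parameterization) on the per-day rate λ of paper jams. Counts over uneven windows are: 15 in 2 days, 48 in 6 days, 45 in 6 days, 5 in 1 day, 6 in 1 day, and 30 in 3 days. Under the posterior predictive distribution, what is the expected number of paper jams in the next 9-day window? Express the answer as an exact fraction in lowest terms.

Total count: 15 + 48 + 45 + 5 + 6 + 30 = 149.
Total exposure: 2 + 6 + 6 + 1 + 1 + 3 = 19 days.
Posterior: α' = 14 + 149 = 163, β' = 16 + 19 = 35.
Predictive mean over a 9-day window = T·E[λ|data] = 9·163/35 = 1467/35.

1467/35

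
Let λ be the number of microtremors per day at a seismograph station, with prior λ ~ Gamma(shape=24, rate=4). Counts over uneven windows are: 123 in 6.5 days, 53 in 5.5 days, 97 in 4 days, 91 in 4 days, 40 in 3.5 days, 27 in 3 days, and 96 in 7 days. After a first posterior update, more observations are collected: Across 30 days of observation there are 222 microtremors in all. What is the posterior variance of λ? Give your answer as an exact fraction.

3092/18225

Total count: 123 + 53 + 97 + 91 + 40 + 27 + 96 = 527.
Total exposure: 6.5 + 5.5 + 4 + 4 + 3.5 + 3 + 7 = 33.5 days.
After the first batch: Gamma(24 + 527, 4 + 33.5) = Gamma(551, 75/2).
Total count 222 over total exposure 30 days.
After the second batch: Gamma(551 + 222, 75/2 + 30) = Gamma(773, 135/2).
Posterior variance = α'/β'² = 773/(18225/4) = 3092/18225.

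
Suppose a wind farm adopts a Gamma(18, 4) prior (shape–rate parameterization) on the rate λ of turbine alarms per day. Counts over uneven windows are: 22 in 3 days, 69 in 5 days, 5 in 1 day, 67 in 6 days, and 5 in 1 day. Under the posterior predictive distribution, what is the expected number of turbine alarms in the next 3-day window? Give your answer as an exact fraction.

279/10

Total count: 22 + 69 + 5 + 67 + 5 = 168.
Total exposure: 3 + 5 + 1 + 6 + 1 = 16 days.
By Gamma–Poisson conjugacy, the posterior is Gamma(α + Σx, β + Σt) = Gamma(18 + 168, 4 + 16) = Gamma(186, 20).
Predictive mean over a 3-day window = T·E[λ|data] = 3·186/20 = 279/10.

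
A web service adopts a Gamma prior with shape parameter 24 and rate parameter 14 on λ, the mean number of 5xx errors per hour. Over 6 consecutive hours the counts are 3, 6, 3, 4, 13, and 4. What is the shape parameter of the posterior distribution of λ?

Total count: 3 + 6 + 3 + 4 + 13 + 4 = 33.
Total exposure: 6 hours.
Posterior: α' = 24 + 33 = 57, β' = 14 + 6 = 20.

57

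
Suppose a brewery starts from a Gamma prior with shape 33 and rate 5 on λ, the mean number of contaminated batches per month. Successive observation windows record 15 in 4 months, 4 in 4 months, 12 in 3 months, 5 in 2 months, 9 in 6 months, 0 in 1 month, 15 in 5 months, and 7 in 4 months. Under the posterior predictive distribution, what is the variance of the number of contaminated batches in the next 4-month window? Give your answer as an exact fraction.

3800/289

Total count: 15 + 4 + 12 + 5 + 9 + 0 + 15 + 7 = 67.
Total exposure: 4 + 4 + 3 + 2 + 6 + 1 + 5 + 4 = 29 months.
Posterior: α' = 33 + 67 = 100, β' = 5 + 29 = 34.
The posterior predictive for a window of length T is Negative Binomial with variance T·α'·(β'+T)/β'² = 4·100·38/1156 = 3800/289.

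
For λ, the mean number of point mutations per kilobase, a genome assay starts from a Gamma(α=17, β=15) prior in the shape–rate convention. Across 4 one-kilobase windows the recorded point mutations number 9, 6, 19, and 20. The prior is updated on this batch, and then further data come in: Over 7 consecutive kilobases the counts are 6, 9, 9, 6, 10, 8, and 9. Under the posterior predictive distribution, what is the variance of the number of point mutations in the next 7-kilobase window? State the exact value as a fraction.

Total count: 9 + 6 + 19 + 20 = 54.
Total exposure: 4 kilobases.
After the first batch: Gamma(17 + 54, 15 + 4) = Gamma(71, 19).
Total count: 6 + 9 + 9 + 6 + 10 + 8 + 9 = 57.
Total exposure: 7 kilobases.
After the second batch: Gamma(71 + 57, 19 + 7) = Gamma(128, 26).
The posterior predictive for a window of length T is Negative Binomial with variance T·α'·(β'+T)/β'² = 7·128·33/676 = 7392/169.

7392/169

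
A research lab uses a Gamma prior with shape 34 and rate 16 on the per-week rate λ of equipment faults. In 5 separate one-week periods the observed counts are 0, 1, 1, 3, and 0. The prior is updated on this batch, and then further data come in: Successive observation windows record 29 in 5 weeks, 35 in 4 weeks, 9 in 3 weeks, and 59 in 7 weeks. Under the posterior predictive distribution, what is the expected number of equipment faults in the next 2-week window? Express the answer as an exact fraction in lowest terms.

171/20

Total count: 0 + 1 + 1 + 3 + 0 = 5.
Total exposure: 5 weeks.
After the first batch: Gamma(34 + 5, 16 + 5) = Gamma(39, 21).
Total count: 29 + 35 + 9 + 59 = 132.
Total exposure: 5 + 4 + 3 + 7 = 19 weeks.
After the second batch: Gamma(39 + 132, 21 + 19) = Gamma(171, 40).
Predictive mean over a 2-week window = T·E[λ|data] = 2·171/40 = 171/20.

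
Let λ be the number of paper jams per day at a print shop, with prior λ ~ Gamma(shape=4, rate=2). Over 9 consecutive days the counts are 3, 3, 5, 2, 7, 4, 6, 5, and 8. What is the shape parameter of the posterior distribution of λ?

47

Total count: 3 + 3 + 5 + 2 + 7 + 4 + 6 + 5 + 8 = 43.
Total exposure: 9 days.
Conjugate update: add total count to the shape and total exposure to the rate, giving Gamma(47, 11).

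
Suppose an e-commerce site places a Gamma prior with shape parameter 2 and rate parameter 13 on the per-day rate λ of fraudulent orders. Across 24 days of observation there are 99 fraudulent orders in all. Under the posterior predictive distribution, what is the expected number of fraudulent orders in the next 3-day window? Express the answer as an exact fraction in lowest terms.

303/37

Total count 99 over total exposure 24 days.
By Gamma–Poisson conjugacy, the posterior is Gamma(α + Σx, β + Σt) = Gamma(2 + 99, 13 + 24) = Gamma(101, 37).
Predictive mean over a 3-day window = T·E[λ|data] = 3·101/37 = 303/37.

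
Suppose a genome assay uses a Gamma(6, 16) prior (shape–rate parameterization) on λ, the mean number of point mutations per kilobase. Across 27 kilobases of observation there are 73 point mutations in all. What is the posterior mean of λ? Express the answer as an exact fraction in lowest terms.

79/43

Total count 73 over total exposure 27 kilobases.
Gamma(α, β) with Poisson data over total exposure Σt gives posterior Gamma(α+Σx, β+Σt) = Gamma(79, 43).
Posterior mean = α'/β' = 79/43.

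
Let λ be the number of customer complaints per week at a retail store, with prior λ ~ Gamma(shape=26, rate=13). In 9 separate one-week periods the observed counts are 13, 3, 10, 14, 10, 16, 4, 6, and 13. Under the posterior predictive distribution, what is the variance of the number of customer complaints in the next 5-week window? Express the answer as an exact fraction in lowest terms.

15525/484

Total count: 13 + 3 + 10 + 14 + 10 + 16 + 4 + 6 + 13 = 89.
Total exposure: 9 weeks.
By Gamma–Poisson conjugacy, the posterior is Gamma(α + Σx, β + Σt) = Gamma(26 + 89, 13 + 9) = Gamma(115, 22).
The posterior predictive for a window of length T is Negative Binomial with variance T·α'·(β'+T)/β'² = 5·115·27/484 = 15525/484.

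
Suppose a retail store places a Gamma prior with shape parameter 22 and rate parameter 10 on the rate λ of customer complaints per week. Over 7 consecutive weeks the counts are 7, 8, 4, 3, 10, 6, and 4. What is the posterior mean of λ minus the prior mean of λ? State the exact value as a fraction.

133/85

Total count: 7 + 8 + 4 + 3 + 10 + 6 + 4 = 42.
Total exposure: 7 weeks.
Conjugate update: add total count to the shape and total exposure to the rate, giving Gamma(64, 17).
Posterior mean = 64/17 = 64/17; prior mean = 22/10 = 11/5. Difference = 64/17 − 11/5 = 133/85.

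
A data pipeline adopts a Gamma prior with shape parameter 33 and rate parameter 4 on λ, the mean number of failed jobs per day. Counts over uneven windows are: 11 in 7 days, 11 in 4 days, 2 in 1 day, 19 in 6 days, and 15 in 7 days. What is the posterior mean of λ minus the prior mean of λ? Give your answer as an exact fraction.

-593/116

Total count: 11 + 11 + 2 + 19 + 15 = 58.
Total exposure: 7 + 4 + 1 + 6 + 7 = 25 days.
Gamma(α, β) with Poisson data over total exposure Σt gives posterior Gamma(α+Σx, β+Σt) = Gamma(91, 29).
Posterior mean = 91/29 = 91/29; prior mean = 33/4 = 33/4. Difference = 91/29 − 33/4 = -593/116.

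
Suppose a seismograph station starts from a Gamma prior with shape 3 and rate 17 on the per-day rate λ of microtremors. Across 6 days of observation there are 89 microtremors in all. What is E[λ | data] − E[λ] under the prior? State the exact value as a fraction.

Total count 89 over total exposure 6 days.
Posterior: α' = 3 + 89 = 92, β' = 17 + 6 = 23.
Posterior mean = 92/23 = 4; prior mean = 3/17 = 3/17. Difference = 4 − 3/17 = 65/17.

65/17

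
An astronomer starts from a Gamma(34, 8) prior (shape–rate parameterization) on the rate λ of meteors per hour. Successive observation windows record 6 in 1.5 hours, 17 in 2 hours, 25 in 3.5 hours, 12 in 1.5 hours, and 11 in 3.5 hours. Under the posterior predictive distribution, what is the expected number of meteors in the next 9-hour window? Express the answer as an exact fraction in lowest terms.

Total count: 6 + 17 + 25 + 12 + 11 = 71.
Total exposure: 1.5 + 2 + 3.5 + 1.5 + 3.5 = 12 hours.
Posterior: α' = 34 + 71 = 105, β' = 8 + 12 = 20.
Predictive mean over a 9-hour window = T·E[λ|data] = 9·105/20 = 189/4.

189/4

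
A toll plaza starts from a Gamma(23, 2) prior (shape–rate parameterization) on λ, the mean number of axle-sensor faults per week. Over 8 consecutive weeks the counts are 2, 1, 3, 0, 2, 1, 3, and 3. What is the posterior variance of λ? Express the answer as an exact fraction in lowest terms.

19/50

Total count: 2 + 1 + 3 + 0 + 2 + 1 + 3 + 3 = 15.
Total exposure: 8 weeks.
Conjugate update: add total count to the shape and total exposure to the rate, giving Gamma(38, 10).
Posterior variance = α'/β'² = 38/100 = 19/50.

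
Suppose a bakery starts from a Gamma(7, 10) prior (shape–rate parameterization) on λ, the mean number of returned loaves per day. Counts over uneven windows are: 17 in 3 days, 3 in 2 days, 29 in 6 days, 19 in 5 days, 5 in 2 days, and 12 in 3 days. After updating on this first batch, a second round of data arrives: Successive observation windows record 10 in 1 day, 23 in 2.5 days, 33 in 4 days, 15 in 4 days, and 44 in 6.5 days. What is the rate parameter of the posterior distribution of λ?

Total count: 17 + 3 + 29 + 19 + 5 + 12 = 85.
Total exposure: 3 + 2 + 6 + 5 + 2 + 3 = 21 days.
After the first batch: Gamma(7 + 85, 10 + 21) = Gamma(92, 31).
Total count: 10 + 23 + 33 + 15 + 44 = 125.
Total exposure: 1 + 2.5 + 4 + 4 + 6.5 = 18 days.
After the second batch: Gamma(92 + 125, 31 + 18) = Gamma(217, 49).

49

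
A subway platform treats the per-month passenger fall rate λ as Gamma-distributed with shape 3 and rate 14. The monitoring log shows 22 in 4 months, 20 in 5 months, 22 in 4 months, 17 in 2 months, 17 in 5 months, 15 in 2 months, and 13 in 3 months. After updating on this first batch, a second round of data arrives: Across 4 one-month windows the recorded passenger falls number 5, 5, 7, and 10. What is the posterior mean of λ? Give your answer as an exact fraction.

Total count: 22 + 20 + 22 + 17 + 17 + 15 + 13 = 126.
Total exposure: 4 + 5 + 4 + 2 + 5 + 2 + 3 = 25 months.
After the first batch: Gamma(3 + 126, 14 + 25) = Gamma(129, 39).
Total count: 5 + 5 + 7 + 10 = 27.
Total exposure: 4 months.
After the second batch: Gamma(129 + 27, 39 + 4) = Gamma(156, 43).
Posterior mean = α'/β' = 156/43.

156/43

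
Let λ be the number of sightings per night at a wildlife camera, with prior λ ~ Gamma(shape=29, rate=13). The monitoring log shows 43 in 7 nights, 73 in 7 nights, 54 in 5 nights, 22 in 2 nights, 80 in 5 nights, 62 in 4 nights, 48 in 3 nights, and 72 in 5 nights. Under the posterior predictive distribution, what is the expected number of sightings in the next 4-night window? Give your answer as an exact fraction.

644/17

Total count: 43 + 73 + 54 + 22 + 80 + 62 + 48 + 72 = 454.
Total exposure: 7 + 7 + 5 + 2 + 5 + 4 + 3 + 5 = 38 nights.
Gamma(α, β) with Poisson data over total exposure Σt gives posterior Gamma(α+Σx, β+Σt) = Gamma(483, 51).
Predictive mean over a 4-night window = T·E[λ|data] = 4·483/51 = 644/17.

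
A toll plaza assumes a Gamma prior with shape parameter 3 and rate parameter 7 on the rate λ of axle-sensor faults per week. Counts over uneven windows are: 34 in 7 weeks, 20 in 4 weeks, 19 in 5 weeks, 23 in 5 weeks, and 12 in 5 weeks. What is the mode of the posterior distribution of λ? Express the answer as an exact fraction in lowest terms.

Total count: 34 + 20 + 19 + 23 + 12 = 108.
Total exposure: 7 + 4 + 5 + 5 + 5 = 26 weeks.
Posterior: α' = 3 + 108 = 111, β' = 7 + 26 = 33.
Posterior mode = (α'−1)/β' = 110/33 = 10/3.

10/3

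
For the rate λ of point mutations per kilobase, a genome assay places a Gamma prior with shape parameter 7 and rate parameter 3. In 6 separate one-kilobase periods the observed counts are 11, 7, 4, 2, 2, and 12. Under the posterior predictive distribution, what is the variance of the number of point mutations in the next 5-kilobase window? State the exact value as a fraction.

350/9

Total count: 11 + 7 + 4 + 2 + 2 + 12 = 38.
Total exposure: 6 kilobases.
Posterior: α' = 7 + 38 = 45, β' = 3 + 6 = 9.
The posterior predictive for a window of length T is Negative Binomial with variance T·α'·(β'+T)/β'² = 5·45·14/81 = 350/9.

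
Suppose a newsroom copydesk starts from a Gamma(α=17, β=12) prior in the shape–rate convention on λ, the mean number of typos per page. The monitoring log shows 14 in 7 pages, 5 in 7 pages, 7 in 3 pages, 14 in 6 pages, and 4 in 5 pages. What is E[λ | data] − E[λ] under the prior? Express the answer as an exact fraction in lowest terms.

13/120

Total count: 14 + 5 + 7 + 14 + 4 = 44.
Total exposure: 7 + 7 + 3 + 6 + 5 = 28 pages.
By Gamma–Poisson conjugacy, the posterior is Gamma(α + Σx, β + Σt) = Gamma(17 + 44, 12 + 28) = Gamma(61, 40).
Posterior mean = 61/40 = 61/40; prior mean = 17/12 = 17/12. Difference = 61/40 − 17/12 = 13/120.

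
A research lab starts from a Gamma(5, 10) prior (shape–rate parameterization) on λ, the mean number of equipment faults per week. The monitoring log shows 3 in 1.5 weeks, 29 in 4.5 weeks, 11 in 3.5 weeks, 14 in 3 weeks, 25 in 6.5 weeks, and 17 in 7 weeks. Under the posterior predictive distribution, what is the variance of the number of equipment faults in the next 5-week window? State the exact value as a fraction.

2665/162

Total count: 3 + 29 + 11 + 14 + 25 + 17 = 99.
Total exposure: 1.5 + 4.5 + 3.5 + 3 + 6.5 + 7 = 26 weeks.
By Gamma–Poisson conjugacy, the posterior is Gamma(α + Σx, β + Σt) = Gamma(5 + 99, 10 + 26) = Gamma(104, 36).
The posterior predictive for a window of length T is Negative Binomial with variance T·α'·(β'+T)/β'² = 5·104·41/1296 = 2665/162.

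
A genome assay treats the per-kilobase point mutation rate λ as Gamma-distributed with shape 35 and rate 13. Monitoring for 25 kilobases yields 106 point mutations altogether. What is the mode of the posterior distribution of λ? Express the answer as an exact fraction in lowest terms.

Total count 106 over total exposure 25 kilobases.
Posterior: α' = 35 + 106 = 141, β' = 13 + 25 = 38.
Posterior mode = (α'−1)/β' = 140/38 = 70/19.

70/19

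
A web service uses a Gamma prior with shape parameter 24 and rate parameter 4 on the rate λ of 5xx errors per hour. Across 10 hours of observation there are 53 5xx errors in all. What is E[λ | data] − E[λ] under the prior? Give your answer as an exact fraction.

-1/2

Total count 53 over total exposure 10 hours.
Posterior: α' = 24 + 53 = 77, β' = 4 + 10 = 14.
Posterior mean = 77/14 = 11/2; prior mean = 24/4 = 6. Difference = 11/2 − 6 = -1/2.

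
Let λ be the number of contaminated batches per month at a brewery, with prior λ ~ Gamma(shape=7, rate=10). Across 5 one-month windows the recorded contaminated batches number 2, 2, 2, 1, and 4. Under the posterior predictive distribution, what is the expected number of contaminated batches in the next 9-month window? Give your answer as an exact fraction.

54/5

Total count: 2 + 2 + 2 + 1 + 4 = 11.
Total exposure: 5 months.
Conjugate update: add total count to the shape and total exposure to the rate, giving Gamma(18, 15).
Predictive mean over a 9-month window = T·E[λ|data] = 9·18/15 = 54/5.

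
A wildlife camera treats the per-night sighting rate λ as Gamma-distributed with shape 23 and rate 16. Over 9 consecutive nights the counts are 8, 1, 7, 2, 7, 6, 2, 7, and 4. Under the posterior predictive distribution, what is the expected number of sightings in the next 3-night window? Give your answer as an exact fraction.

201/25

Total count: 8 + 1 + 7 + 2 + 7 + 6 + 2 + 7 + 4 = 44.
Total exposure: 9 nights.
By Gamma–Poisson conjugacy, the posterior is Gamma(α + Σx, β + Σt) = Gamma(23 + 44, 16 + 9) = Gamma(67, 25).
Predictive mean over a 3-night window = T·E[λ|data] = 3·67/25 = 201/25.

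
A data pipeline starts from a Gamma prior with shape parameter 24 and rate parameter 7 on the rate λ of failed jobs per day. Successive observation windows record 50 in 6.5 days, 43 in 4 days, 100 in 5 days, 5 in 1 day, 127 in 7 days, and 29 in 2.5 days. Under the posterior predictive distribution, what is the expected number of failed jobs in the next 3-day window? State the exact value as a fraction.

Total count: 50 + 43 + 100 + 5 + 127 + 29 = 354.
Total exposure: 6.5 + 4 + 5 + 1 + 7 + 2.5 = 26 days.
The Gamma prior is conjugate for the Poisson rate, so λ | data ~ Gamma(24+354, 7+26) = Gamma(378, 33).
Predictive mean over a 3-day window = T·E[λ|data] = 3·378/33 = 378/11.

378/11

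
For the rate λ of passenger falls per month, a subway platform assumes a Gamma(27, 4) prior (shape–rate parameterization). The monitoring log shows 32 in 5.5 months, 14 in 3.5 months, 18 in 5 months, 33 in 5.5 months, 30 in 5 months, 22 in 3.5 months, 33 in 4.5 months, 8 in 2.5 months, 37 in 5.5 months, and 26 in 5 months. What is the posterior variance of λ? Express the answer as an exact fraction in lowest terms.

1120/9801

Total count: 32 + 14 + 18 + 33 + 30 + 22 + 33 + 8 + 37 + 26 = 253.
Total exposure: 5.5 + 3.5 + 5 + 5.5 + 5 + 3.5 + 4.5 + 2.5 + 5.5 + 5 = 45.5 months.
Conjugate update: add total count to the shape and total exposure to the rate, giving Gamma(280, 99/2).
Posterior variance = α'/β'² = 280/(9801/4) = 1120/9801.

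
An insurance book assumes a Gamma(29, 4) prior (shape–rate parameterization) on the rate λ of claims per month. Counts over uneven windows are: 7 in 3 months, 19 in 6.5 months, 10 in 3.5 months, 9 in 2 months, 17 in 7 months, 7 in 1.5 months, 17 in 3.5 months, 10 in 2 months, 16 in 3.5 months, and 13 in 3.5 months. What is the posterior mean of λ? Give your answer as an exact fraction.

77/20

Total count: 7 + 19 + 10 + 9 + 17 + 7 + 17 + 10 + 16 + 13 = 125.
Total exposure: 3 + 6.5 + 3.5 + 2 + 7 + 1.5 + 3.5 + 2 + 3.5 + 3.5 = 36 months.
Gamma(α, β) with Poisson data over total exposure Σt gives posterior Gamma(α+Σx, β+Σt) = Gamma(154, 40).
Posterior mean = α'/β' = 154/40 = 77/20.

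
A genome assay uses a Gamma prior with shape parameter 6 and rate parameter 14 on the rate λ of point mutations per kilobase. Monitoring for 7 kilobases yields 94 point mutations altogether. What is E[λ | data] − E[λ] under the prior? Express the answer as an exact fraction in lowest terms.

Total count 94 over total exposure 7 kilobases.
By Gamma–Poisson conjugacy, the posterior is Gamma(α + Σx, β + Σt) = Gamma(6 + 94, 14 + 7) = Gamma(100, 21).
Posterior mean = 100/21 = 100/21; prior mean = 6/14 = 3/7. Difference = 100/21 − 3/7 = 13/3.

13/3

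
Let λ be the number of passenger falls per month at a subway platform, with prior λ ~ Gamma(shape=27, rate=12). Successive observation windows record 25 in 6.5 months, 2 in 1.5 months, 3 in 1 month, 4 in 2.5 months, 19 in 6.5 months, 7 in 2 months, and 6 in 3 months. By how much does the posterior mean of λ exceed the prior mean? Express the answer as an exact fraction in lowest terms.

Total count: 25 + 2 + 3 + 4 + 19 + 7 + 6 = 66.
Total exposure: 6.5 + 1.5 + 1 + 2.5 + 6.5 + 2 + 3 = 23 months.
The Gamma prior is conjugate for the Poisson rate, so λ | data ~ Gamma(27+66, 12+23) = Gamma(93, 35).
Posterior mean = 93/35 = 93/35; prior mean = 27/12 = 9/4. Difference = 93/35 − 9/4 = 57/140.

57/140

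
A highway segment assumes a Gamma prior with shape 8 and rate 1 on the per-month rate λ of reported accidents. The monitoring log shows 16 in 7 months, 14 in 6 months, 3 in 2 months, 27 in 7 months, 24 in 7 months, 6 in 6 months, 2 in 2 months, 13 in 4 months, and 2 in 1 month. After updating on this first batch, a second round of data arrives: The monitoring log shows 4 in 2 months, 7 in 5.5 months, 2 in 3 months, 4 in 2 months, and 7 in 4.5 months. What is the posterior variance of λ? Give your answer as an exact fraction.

Total count: 16 + 14 + 3 + 27 + 24 + 6 + 2 + 13 + 2 = 107.
Total exposure: 7 + 6 + 2 + 7 + 7 + 6 + 2 + 4 + 1 = 42 months.
After the first batch: Gamma(8 + 107, 1 + 42) = Gamma(115, 43).
Total count: 4 + 7 + 2 + 4 + 7 = 24.
Total exposure: 2 + 5.5 + 3 + 2 + 4.5 = 17 months.
After the second batch: Gamma(115 + 24, 43 + 17) = Gamma(139, 60).
Posterior variance = α'/β'² = 139/3600.

139/3600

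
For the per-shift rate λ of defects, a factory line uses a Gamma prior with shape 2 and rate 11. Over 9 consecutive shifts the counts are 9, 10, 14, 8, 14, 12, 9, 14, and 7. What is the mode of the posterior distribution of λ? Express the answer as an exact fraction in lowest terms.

Total count: 9 + 10 + 14 + 8 + 14 + 12 + 9 + 14 + 7 = 97.
Total exposure: 9 shifts.
Posterior: α' = 2 + 97 = 99, β' = 11 + 9 = 20.
Posterior mode = (α'−1)/β' = 98/20 = 49/10.

49/10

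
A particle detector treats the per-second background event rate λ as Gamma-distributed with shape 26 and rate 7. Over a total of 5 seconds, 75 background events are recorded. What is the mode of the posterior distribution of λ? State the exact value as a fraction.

Total count 75 over total exposure 5 seconds.
By Gamma–Poisson conjugacy, the posterior is Gamma(α + Σx, β + Σt) = Gamma(26 + 75, 7 + 5) = Gamma(101, 12).
Posterior mode = (α'−1)/β' = 100/12 = 25/3.

25/3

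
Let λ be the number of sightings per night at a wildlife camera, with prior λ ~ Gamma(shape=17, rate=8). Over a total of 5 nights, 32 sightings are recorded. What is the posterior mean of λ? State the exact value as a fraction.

Total count 32 over total exposure 5 nights.
By Gamma–Poisson conjugacy, the posterior is Gamma(α + Σx, β + Σt) = Gamma(17 + 32, 8 + 5) = Gamma(49, 13).
Posterior mean = α'/β' = 49/13.

49/13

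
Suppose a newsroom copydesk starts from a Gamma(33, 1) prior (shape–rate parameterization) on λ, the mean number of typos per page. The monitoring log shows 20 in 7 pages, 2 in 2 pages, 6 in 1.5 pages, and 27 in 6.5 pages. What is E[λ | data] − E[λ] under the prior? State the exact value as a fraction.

-253/9

Total count: 20 + 2 + 6 + 27 = 55.
Total exposure: 7 + 2 + 1.5 + 6.5 = 17 pages.
Posterior: α' = 33 + 55 = 88, β' = 1 + 17 = 18.
Posterior mean = 88/18 = 44/9; prior mean = 33/1 = 33. Difference = 44/9 − 33 = -253/9.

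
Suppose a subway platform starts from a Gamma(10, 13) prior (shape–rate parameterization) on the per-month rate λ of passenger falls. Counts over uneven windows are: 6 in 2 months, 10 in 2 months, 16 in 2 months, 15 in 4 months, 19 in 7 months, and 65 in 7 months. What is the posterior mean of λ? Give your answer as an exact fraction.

141/37

Total count: 6 + 10 + 16 + 15 + 19 + 65 = 131.
Total exposure: 2 + 2 + 2 + 4 + 7 + 7 = 24 months.
Posterior: α' = 10 + 131 = 141, β' = 13 + 24 = 37.
Posterior mean = α'/β' = 141/37.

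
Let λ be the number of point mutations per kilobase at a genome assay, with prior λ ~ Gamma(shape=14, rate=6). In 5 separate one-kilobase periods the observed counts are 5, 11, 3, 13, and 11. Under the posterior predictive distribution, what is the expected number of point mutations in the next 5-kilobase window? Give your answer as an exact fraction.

Total count: 5 + 11 + 3 + 13 + 11 = 43.
Total exposure: 5 kilobases.
Gamma(α, β) with Poisson data over total exposure Σt gives posterior Gamma(α+Σx, β+Σt) = Gamma(57, 11).
Predictive mean over a 5-kilobase window = T·E[λ|data] = 5·57/11 = 285/11.

285/11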